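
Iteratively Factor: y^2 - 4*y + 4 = (y - 2)*(y - 2)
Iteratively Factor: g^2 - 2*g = (g - 2)*(g)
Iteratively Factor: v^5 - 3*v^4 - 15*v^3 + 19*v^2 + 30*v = (v - 5)*(v^4 + 2*v^3 - 5*v^2 - 6*v) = v*(v - 5)*(v^3 + 2*v^2 - 5*v - 6) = v*(v - 5)*(v + 3)*(v^2 - v - 2) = v*(v - 5)*(v - 2)*(v + 3)*(v + 1)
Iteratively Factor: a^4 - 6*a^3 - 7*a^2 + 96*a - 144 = (a - 3)*(a^3 - 3*a^2 - 16*a + 48) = (a - 4)*(a - 3)*(a^2 + a - 12) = (a - 4)*(a - 3)*(a + 4)*(a - 3)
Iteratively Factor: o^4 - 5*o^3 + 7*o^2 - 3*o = (o)*(o^3 - 5*o^2 + 7*o - 3) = o*(o - 1)*(o^2 - 4*o + 3) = o*(o - 1)^2*(o - 3)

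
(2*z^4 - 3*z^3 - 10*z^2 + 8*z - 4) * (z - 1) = 2*z^5 - 5*z^4 - 7*z^3 + 18*z^2 - 12*z + 4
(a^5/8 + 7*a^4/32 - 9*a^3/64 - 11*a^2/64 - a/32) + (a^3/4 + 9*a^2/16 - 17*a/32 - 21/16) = a^5/8 + 7*a^4/32 + 7*a^3/64 + 25*a^2/64 - 9*a/16 - 21/16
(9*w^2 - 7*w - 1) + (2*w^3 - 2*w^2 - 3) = 2*w^3 + 7*w^2 - 7*w - 4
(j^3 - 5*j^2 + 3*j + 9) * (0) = 0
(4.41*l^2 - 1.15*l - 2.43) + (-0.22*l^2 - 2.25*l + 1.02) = 4.19*l^2 - 3.4*l - 1.41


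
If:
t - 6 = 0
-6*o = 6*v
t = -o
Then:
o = -6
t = 6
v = 6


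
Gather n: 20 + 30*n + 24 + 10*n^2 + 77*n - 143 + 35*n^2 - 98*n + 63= 45*n^2 + 9*n - 36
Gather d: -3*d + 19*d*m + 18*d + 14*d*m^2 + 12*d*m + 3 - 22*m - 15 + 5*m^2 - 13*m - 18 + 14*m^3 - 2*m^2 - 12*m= d*(14*m^2 + 31*m + 15) + 14*m^3 + 3*m^2 - 47*m - 30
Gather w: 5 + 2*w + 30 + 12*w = 14*w + 35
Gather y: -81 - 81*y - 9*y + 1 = -90*y - 80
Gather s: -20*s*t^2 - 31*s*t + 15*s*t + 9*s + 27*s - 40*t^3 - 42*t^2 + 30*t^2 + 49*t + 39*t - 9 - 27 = s*(-20*t^2 - 16*t + 36) - 40*t^3 - 12*t^2 + 88*t - 36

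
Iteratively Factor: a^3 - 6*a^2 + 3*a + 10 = (a - 2)*(a^2 - 4*a - 5) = (a - 2)*(a + 1)*(a - 5)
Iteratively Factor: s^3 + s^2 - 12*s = (s - 3)*(s^2 + 4*s) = s*(s - 3)*(s + 4)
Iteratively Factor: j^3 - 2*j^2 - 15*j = (j - 5)*(j^2 + 3*j) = (j - 5)*(j + 3)*(j)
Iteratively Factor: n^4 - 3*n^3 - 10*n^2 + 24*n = (n + 3)*(n^3 - 6*n^2 + 8*n) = (n - 2)*(n + 3)*(n^2 - 4*n) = n*(n - 2)*(n + 3)*(n - 4)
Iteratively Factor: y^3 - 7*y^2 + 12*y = (y - 3)*(y^2 - 4*y) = y*(y - 3)*(y - 4)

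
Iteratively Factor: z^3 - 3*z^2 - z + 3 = (z - 3)*(z^2 - 1) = (z - 3)*(z + 1)*(z - 1)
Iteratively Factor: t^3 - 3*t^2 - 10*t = (t + 2)*(t^2 - 5*t) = t*(t + 2)*(t - 5)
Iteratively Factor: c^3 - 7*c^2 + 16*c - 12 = (c - 2)*(c^2 - 5*c + 6) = (c - 3)*(c - 2)*(c - 2)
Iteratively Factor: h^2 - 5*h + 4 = (h - 1)*(h - 4)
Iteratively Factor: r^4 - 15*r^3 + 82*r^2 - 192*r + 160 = (r - 2)*(r^3 - 13*r^2 + 56*r - 80) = (r - 4)*(r - 2)*(r^2 - 9*r + 20) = (r - 5)*(r - 4)*(r - 2)*(r - 4)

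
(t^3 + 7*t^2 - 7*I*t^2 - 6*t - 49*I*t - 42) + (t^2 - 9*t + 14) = t^3 + 8*t^2 - 7*I*t^2 - 15*t - 49*I*t - 28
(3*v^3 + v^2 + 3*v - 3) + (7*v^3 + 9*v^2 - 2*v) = 10*v^3 + 10*v^2 + v - 3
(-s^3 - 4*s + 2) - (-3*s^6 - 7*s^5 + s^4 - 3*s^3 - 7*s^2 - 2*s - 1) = 3*s^6 + 7*s^5 - s^4 + 2*s^3 + 7*s^2 - 2*s + 3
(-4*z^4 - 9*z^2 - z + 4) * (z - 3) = -4*z^5 + 12*z^4 - 9*z^3 + 26*z^2 + 7*z - 12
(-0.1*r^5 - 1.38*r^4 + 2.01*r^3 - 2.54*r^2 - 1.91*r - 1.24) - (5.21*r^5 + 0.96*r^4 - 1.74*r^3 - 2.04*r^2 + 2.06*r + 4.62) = -5.31*r^5 - 2.34*r^4 + 3.75*r^3 - 0.5*r^2 - 3.97*r - 5.86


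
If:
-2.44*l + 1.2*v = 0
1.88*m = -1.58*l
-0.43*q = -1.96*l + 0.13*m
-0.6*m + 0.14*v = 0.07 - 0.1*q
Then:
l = 0.06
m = -0.05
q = 0.27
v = 0.11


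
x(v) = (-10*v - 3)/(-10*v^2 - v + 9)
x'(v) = (-10*v - 3)*(20*v + 1)/(-10*v^2 - v + 9)^2 - 10/(-10*v^2 - v + 9) = (100*v^2 + 10*v - (10*v + 3)*(20*v + 1) - 90)/(10*v^2 + v - 9)^2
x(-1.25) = -1.77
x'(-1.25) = -6.03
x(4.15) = 0.27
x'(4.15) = -0.07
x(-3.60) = -0.28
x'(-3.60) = -0.09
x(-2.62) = -0.41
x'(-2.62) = -0.19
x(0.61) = -1.95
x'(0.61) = -7.65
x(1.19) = 2.35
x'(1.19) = -7.59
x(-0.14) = -0.18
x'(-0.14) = -1.08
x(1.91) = 0.75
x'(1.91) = -0.66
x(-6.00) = -0.17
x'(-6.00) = -0.03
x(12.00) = 0.09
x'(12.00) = -0.00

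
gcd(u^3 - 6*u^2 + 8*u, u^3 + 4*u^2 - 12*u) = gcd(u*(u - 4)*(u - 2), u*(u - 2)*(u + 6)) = u^2 - 2*u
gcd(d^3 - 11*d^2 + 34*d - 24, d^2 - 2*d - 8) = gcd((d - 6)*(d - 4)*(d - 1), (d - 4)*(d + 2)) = d - 4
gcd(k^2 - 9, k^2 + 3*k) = k + 3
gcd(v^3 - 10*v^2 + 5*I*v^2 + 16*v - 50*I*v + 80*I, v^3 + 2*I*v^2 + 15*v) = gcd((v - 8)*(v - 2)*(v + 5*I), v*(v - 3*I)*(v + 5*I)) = v + 5*I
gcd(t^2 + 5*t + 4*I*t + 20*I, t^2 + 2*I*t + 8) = t + 4*I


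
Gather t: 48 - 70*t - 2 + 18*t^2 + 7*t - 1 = 18*t^2 - 63*t + 45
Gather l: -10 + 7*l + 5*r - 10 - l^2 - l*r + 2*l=-l^2 + l*(9 - r) + 5*r - 20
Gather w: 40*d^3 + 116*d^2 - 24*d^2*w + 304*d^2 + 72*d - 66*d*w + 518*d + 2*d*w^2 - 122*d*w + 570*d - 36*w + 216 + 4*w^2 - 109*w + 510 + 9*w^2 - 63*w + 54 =40*d^3 + 420*d^2 + 1160*d + w^2*(2*d + 13) + w*(-24*d^2 - 188*d - 208) + 780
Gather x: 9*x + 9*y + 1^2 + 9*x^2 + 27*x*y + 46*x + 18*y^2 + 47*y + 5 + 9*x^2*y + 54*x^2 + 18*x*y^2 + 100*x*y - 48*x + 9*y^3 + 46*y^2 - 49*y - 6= x^2*(9*y + 63) + x*(18*y^2 + 127*y + 7) + 9*y^3 + 64*y^2 + 7*y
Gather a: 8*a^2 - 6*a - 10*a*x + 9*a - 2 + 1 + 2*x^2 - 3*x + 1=8*a^2 + a*(3 - 10*x) + 2*x^2 - 3*x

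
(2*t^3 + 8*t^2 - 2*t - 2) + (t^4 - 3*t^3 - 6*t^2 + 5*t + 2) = t^4 - t^3 + 2*t^2 + 3*t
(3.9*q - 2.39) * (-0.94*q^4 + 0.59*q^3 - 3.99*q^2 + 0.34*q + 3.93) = -3.666*q^5 + 4.5476*q^4 - 16.9711*q^3 + 10.8621*q^2 + 14.5144*q - 9.3927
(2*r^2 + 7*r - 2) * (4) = 8*r^2 + 28*r - 8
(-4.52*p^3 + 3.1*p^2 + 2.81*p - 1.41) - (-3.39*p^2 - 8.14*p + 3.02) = -4.52*p^3 + 6.49*p^2 + 10.95*p - 4.43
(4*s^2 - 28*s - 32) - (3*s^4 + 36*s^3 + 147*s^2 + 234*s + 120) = -3*s^4 - 36*s^3 - 143*s^2 - 262*s - 152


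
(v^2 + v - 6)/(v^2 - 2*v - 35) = (-v^2 - v + 6)/(-v^2 + 2*v + 35)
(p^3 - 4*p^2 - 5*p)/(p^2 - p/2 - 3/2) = 2*p*(p - 5)/(2*p - 3)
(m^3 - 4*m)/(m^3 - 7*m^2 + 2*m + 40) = m*(m - 2)/(m^2 - 9*m + 20)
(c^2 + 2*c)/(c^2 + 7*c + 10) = c/(c + 5)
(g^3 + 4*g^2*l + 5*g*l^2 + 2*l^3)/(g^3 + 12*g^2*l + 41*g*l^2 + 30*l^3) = (g^2 + 3*g*l + 2*l^2)/(g^2 + 11*g*l + 30*l^2)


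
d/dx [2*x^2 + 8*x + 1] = 4*x + 8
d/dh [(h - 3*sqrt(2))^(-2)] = -2/(h - 3*sqrt(2))^3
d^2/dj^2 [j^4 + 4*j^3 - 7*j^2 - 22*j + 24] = 12*j^2 + 24*j - 14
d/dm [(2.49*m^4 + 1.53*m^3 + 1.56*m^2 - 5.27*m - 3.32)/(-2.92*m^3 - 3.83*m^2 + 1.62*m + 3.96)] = (-7.2708*m^6 - 19.0734*m^5 + 10.7967*m^4 + 13.622*m^3 - 28.5637*m^2 - 13.076*m - 15.4908)/(8.5264*m^6 + 22.3672*m^5 + 5.2081*m^4 - 35.5356*m^3 - 27.7092*m^2 + 12.8304*m + 15.6816)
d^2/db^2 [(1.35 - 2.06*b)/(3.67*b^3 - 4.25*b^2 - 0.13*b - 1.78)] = (-166.475604*b^5 + 410.98128*b^4 - 413.289152*b^3 - 19.044132*b^2 + 150.89271*b - 19.426502)/(49.430863*b^9 - 171.728475*b^8 + 193.615254*b^7 - 136.523501*b^6 + 159.722994*b^5 - 91.573797*b^4 + 28.981187*b^3 - 40.487346*b^2 - 1.235676*b - 5.639752)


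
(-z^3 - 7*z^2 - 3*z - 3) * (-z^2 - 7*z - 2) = z^5 + 14*z^4 + 54*z^3 + 38*z^2 + 27*z + 6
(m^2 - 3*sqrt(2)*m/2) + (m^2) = 2*m^2 - 3*sqrt(2)*m/2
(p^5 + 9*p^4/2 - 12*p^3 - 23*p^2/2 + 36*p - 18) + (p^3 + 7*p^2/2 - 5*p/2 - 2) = p^5 + 9*p^4/2 - 11*p^3 - 8*p^2 + 67*p/2 - 20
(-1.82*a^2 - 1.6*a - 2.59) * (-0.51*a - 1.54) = 0.9282*a^3 + 3.6188*a^2 + 3.7849*a + 3.9886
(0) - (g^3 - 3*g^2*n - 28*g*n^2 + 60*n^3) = -g^3 + 3*g^2*n + 28*g*n^2 - 60*n^3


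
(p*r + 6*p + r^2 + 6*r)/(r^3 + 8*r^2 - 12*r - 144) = (p + r)/(r^2 + 2*r - 24)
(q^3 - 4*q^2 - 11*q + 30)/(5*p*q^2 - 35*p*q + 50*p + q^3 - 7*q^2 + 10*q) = (q + 3)/(5*p + q)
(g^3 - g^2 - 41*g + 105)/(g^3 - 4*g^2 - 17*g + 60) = (g + 7)/(g + 4)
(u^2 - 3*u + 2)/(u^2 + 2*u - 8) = (u - 1)/(u + 4)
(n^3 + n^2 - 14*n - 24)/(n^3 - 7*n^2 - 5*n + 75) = (n^2 - 2*n - 8)/(n^2 - 10*n + 25)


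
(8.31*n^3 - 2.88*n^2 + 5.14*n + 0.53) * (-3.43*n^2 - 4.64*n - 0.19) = -28.5033*n^5 - 28.68*n^4 - 5.8459*n^3 - 25.1203*n^2 - 3.4358*n - 0.1007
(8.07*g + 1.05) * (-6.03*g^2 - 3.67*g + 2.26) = -48.6621*g^3 - 35.9484*g^2 + 14.3847*g + 2.373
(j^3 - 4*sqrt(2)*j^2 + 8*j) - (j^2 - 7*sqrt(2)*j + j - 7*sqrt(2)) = j^3 - 4*sqrt(2)*j^2 - j^2 + 7*j + 7*sqrt(2)*j + 7*sqrt(2)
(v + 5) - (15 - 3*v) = 4*v - 10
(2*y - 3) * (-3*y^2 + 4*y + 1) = -6*y^3 + 17*y^2 - 10*y - 3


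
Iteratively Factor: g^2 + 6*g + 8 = (g + 4)*(g + 2)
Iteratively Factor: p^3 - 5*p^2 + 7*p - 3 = (p - 1)*(p^2 - 4*p + 3) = (p - 1)^2*(p - 3)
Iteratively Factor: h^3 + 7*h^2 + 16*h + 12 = (h + 2)*(h^2 + 5*h + 6) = (h + 2)*(h + 3)*(h + 2)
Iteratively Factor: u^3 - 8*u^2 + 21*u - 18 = (u - 3)*(u^2 - 5*u + 6) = (u - 3)^2*(u - 2)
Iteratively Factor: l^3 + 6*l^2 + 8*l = (l + 2)*(l^2 + 4*l) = l*(l + 2)*(l + 4)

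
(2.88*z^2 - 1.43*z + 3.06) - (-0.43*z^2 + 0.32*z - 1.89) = 3.31*z^2 - 1.75*z + 4.95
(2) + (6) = 8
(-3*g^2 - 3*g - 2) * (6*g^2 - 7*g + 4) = -18*g^4 + 3*g^3 - 3*g^2 + 2*g - 8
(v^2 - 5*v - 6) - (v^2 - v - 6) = -4*v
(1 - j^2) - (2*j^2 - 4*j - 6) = -3*j^2 + 4*j + 7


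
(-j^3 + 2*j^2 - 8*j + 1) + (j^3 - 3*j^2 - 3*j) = -j^2 - 11*j + 1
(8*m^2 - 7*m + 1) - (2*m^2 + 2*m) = 6*m^2 - 9*m + 1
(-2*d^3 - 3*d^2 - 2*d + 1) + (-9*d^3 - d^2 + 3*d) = -11*d^3 - 4*d^2 + d + 1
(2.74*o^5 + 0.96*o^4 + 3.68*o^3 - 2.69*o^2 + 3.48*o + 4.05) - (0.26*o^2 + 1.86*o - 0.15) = 2.74*o^5 + 0.96*o^4 + 3.68*o^3 - 2.95*o^2 + 1.62*o + 4.2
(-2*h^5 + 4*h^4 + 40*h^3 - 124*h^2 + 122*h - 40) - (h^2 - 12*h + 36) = -2*h^5 + 4*h^4 + 40*h^3 - 125*h^2 + 134*h - 76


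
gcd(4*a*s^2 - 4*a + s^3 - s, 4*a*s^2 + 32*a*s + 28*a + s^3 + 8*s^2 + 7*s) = 4*a*s + 4*a + s^2 + s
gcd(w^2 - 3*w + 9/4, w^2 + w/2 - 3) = w - 3/2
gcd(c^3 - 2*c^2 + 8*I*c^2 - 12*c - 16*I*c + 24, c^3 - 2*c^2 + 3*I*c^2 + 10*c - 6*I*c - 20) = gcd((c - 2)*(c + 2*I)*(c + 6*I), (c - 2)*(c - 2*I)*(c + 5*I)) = c - 2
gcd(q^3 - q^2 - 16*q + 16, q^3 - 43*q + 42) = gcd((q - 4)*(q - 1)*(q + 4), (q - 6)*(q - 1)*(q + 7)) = q - 1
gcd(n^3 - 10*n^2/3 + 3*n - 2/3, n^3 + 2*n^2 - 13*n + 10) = n^2 - 3*n + 2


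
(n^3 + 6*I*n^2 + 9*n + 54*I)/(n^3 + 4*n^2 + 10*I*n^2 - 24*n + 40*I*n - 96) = (n^2 + 9)/(n^2 + 4*n*(1 + I) + 16*I)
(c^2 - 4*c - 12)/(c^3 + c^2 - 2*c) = (c - 6)/(c*(c - 1))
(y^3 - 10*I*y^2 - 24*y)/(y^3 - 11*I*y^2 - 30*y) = (y - 4*I)/(y - 5*I)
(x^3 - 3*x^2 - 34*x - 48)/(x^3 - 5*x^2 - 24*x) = (x + 2)/x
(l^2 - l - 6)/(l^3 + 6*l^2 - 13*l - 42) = 1/(l + 7)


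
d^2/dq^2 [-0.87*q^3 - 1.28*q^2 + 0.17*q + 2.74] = -5.22*q - 2.56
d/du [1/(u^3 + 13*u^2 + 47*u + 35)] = (-3*u^2 - 26*u - 47)/(u^3 + 13*u^2 + 47*u + 35)^2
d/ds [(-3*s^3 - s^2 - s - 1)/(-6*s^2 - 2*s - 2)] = s*(9*s^3 + 6*s^2 + 7*s - 4)/(2*(9*s^4 + 6*s^3 + 7*s^2 + 2*s + 1))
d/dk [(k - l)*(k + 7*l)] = 2*k + 6*l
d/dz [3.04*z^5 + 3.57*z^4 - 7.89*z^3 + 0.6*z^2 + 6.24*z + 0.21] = 15.2*z^4 + 14.28*z^3 - 23.67*z^2 + 1.2*z + 6.24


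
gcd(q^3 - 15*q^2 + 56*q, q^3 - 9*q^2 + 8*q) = q^2 - 8*q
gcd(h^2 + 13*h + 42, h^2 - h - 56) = h + 7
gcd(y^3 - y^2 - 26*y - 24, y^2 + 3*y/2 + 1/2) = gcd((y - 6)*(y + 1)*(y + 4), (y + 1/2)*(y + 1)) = y + 1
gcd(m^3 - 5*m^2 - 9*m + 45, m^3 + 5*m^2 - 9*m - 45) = m^2 - 9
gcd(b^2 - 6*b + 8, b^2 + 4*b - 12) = b - 2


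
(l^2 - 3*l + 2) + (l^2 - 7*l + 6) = 2*l^2 - 10*l + 8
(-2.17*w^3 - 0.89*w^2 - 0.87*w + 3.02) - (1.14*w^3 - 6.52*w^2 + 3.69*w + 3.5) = -3.31*w^3 + 5.63*w^2 - 4.56*w - 0.48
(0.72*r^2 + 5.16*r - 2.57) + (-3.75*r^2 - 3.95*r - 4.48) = -3.03*r^2 + 1.21*r - 7.05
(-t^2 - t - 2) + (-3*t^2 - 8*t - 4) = -4*t^2 - 9*t - 6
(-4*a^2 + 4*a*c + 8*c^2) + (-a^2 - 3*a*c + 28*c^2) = -5*a^2 + a*c + 36*c^2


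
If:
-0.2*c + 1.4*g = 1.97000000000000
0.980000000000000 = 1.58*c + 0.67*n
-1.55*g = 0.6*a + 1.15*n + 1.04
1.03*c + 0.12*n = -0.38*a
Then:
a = -2.94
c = 1.26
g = 1.59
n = -1.51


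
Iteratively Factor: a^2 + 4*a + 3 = (a + 1)*(a + 3)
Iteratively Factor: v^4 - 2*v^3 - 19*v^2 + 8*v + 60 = (v - 5)*(v^3 + 3*v^2 - 4*v - 12) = (v - 5)*(v - 2)*(v^2 + 5*v + 6) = (v - 5)*(v - 2)*(v + 3)*(v + 2)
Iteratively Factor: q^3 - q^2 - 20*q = (q + 4)*(q^2 - 5*q) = q*(q + 4)*(q - 5)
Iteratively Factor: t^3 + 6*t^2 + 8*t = (t + 2)*(t^2 + 4*t) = t*(t + 2)*(t + 4)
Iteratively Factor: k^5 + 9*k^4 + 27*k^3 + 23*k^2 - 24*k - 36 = (k - 1)*(k^4 + 10*k^3 + 37*k^2 + 60*k + 36) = (k - 1)*(k + 3)*(k^3 + 7*k^2 + 16*k + 12) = (k - 1)*(k + 2)*(k + 3)*(k^2 + 5*k + 6) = (k - 1)*(k + 2)^2*(k + 3)*(k + 3)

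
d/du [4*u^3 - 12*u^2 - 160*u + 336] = 12*u^2 - 24*u - 160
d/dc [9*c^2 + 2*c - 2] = 18*c + 2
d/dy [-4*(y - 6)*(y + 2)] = 16 - 8*y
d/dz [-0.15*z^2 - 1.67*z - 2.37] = -0.3*z - 1.67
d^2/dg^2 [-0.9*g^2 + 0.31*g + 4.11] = -1.80000000000000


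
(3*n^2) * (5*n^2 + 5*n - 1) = 15*n^4 + 15*n^3 - 3*n^2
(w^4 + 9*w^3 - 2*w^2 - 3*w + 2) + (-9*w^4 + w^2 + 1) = -8*w^4 + 9*w^3 - w^2 - 3*w + 3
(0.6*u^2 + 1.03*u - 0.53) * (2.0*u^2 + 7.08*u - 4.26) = 1.2*u^4 + 6.308*u^3 + 3.6764*u^2 - 8.1402*u + 2.2578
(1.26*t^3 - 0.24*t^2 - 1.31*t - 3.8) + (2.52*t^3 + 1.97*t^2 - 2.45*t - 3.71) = 3.78*t^3 + 1.73*t^2 - 3.76*t - 7.51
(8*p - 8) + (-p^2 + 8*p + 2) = -p^2 + 16*p - 6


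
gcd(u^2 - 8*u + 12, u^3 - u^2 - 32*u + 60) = u - 2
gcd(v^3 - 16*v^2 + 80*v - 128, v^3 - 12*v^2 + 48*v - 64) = v^2 - 8*v + 16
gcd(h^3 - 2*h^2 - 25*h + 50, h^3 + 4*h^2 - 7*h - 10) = h^2 + 3*h - 10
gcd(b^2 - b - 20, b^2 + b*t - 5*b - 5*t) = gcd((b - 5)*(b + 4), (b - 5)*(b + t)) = b - 5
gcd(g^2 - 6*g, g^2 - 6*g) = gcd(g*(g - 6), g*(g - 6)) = g^2 - 6*g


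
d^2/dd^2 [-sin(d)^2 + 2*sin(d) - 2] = -2*sin(d) - 2*cos(2*d)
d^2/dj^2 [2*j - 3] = 0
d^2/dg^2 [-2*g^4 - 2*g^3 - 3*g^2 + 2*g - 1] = -24*g^2 - 12*g - 6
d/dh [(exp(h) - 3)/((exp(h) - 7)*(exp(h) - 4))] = (-exp(2*h) + 6*exp(h) - 5)*exp(h)/(exp(4*h) - 22*exp(3*h) + 177*exp(2*h) - 616*exp(h) + 784)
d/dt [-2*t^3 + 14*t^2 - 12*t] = -6*t^2 + 28*t - 12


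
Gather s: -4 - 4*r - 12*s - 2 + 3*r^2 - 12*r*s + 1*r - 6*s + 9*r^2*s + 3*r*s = 3*r^2 - 3*r + s*(9*r^2 - 9*r - 18) - 6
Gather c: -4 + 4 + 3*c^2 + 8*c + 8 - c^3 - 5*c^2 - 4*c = -c^3 - 2*c^2 + 4*c + 8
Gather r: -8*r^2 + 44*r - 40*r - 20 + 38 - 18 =-8*r^2 + 4*r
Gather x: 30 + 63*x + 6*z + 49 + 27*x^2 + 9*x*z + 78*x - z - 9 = 27*x^2 + x*(9*z + 141) + 5*z + 70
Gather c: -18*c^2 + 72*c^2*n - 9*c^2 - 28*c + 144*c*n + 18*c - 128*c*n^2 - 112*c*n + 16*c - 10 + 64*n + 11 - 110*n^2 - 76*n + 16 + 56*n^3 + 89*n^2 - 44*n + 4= c^2*(72*n - 27) + c*(-128*n^2 + 32*n + 6) + 56*n^3 - 21*n^2 - 56*n + 21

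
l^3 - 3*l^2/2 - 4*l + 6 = (l - 2)*(l - 3/2)*(l + 2)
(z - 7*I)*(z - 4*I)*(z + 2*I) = z^3 - 9*I*z^2 - 6*z - 56*I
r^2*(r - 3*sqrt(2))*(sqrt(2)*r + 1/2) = sqrt(2)*r^4 - 11*r^3/2 - 3*sqrt(2)*r^2/2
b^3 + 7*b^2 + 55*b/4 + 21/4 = (b + 1/2)*(b + 3)*(b + 7/2)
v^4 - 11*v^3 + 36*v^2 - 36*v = v*(v - 6)*(v - 3)*(v - 2)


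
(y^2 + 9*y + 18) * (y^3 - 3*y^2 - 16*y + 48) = y^5 + 6*y^4 - 25*y^3 - 150*y^2 + 144*y + 864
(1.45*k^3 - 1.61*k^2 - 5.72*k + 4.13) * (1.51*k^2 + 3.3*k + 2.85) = 2.1895*k^5 + 2.3539*k^4 - 9.8177*k^3 - 17.2282*k^2 - 2.673*k + 11.7705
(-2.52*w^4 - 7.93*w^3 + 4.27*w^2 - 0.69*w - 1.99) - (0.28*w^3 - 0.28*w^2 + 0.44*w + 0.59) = -2.52*w^4 - 8.21*w^3 + 4.55*w^2 - 1.13*w - 2.58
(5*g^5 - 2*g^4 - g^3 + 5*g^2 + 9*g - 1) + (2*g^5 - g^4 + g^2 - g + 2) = 7*g^5 - 3*g^4 - g^3 + 6*g^2 + 8*g + 1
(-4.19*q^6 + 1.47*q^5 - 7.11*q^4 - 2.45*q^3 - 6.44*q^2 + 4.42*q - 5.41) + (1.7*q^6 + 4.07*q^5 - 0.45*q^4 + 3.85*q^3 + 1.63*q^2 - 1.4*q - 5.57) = -2.49*q^6 + 5.54*q^5 - 7.56*q^4 + 1.4*q^3 - 4.81*q^2 + 3.02*q - 10.98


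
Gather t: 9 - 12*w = 9 - 12*w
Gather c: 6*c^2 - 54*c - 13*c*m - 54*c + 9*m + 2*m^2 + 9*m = 6*c^2 + c*(-13*m - 108) + 2*m^2 + 18*m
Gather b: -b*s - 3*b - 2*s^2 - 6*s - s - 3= b*(-s - 3) - 2*s^2 - 7*s - 3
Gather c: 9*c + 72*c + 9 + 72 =81*c + 81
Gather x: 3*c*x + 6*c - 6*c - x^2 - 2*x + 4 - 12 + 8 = -x^2 + x*(3*c - 2)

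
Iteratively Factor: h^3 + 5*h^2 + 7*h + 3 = (h + 1)*(h^2 + 4*h + 3) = (h + 1)^2*(h + 3)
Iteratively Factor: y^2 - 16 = (y + 4)*(y - 4)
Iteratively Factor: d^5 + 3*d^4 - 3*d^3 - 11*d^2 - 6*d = (d + 1)*(d^4 + 2*d^3 - 5*d^2 - 6*d) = (d + 1)*(d + 3)*(d^3 - d^2 - 2*d) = d*(d + 1)*(d + 3)*(d^2 - d - 2) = d*(d + 1)^2*(d + 3)*(d - 2)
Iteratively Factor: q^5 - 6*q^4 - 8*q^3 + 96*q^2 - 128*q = (q)*(q^4 - 6*q^3 - 8*q^2 + 96*q - 128) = q*(q - 2)*(q^3 - 4*q^2 - 16*q + 64) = q*(q - 4)*(q - 2)*(q^2 - 16) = q*(q - 4)*(q - 2)*(q + 4)*(q - 4)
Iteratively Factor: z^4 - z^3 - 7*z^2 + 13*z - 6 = (z + 3)*(z^3 - 4*z^2 + 5*z - 2) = (z - 1)*(z + 3)*(z^2 - 3*z + 2) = (z - 1)^2*(z + 3)*(z - 2)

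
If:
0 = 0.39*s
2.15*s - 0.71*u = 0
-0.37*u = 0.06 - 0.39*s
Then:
No Solution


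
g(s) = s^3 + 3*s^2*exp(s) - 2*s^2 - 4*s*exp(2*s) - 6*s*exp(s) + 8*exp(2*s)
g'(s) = 3*s^2*exp(s) + 3*s^2 - 8*s*exp(2*s) - 4*s + 12*exp(2*s) - 6*exp(s)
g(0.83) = 17.13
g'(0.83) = 17.92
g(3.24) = -2913.01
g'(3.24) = -8405.98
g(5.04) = -282972.18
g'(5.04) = -664842.53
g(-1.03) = 1.67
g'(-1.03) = 8.88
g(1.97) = 4.78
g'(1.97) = -149.11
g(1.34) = 27.19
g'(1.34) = 16.35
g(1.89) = 14.76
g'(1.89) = -102.33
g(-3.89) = -87.71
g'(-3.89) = 61.78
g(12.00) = -1059506292028.83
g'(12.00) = -2225016924981.71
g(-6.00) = -287.64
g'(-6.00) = 132.25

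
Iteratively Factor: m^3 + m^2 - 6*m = (m - 2)*(m^2 + 3*m) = (m - 2)*(m + 3)*(m)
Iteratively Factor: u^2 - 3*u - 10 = (u - 5)*(u + 2)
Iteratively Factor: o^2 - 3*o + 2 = (o - 1)*(o - 2)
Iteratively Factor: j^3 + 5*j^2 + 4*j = (j)*(j^2 + 5*j + 4) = j*(j + 4)*(j + 1)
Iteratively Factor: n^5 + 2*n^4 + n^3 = (n)*(n^4 + 2*n^3 + n^2) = n^2*(n^3 + 2*n^2 + n) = n^3*(n^2 + 2*n + 1) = n^3*(n + 1)*(n + 1)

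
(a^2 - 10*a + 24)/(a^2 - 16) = (a - 6)/(a + 4)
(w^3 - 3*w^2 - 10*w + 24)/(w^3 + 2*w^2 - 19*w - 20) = (w^2 + w - 6)/(w^2 + 6*w + 5)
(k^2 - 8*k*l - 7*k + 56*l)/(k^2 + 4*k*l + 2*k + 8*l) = (k^2 - 8*k*l - 7*k + 56*l)/(k^2 + 4*k*l + 2*k + 8*l)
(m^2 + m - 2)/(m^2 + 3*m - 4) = (m + 2)/(m + 4)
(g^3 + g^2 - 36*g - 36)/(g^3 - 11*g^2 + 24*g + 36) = (g + 6)/(g - 6)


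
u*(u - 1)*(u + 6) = u^3 + 5*u^2 - 6*u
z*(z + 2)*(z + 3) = z^3 + 5*z^2 + 6*z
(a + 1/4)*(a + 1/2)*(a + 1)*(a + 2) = a^4 + 15*a^3/4 + 35*a^2/8 + 15*a/8 + 1/4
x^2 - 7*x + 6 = (x - 6)*(x - 1)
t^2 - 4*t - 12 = (t - 6)*(t + 2)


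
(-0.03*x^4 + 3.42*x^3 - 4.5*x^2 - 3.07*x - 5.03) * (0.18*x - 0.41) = -0.0054*x^5 + 0.6279*x^4 - 2.2122*x^3 + 1.2924*x^2 + 0.3533*x + 2.0623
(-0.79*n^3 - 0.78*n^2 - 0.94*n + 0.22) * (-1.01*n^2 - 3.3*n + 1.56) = 0.7979*n^5 + 3.3948*n^4 + 2.291*n^3 + 1.663*n^2 - 2.1924*n + 0.3432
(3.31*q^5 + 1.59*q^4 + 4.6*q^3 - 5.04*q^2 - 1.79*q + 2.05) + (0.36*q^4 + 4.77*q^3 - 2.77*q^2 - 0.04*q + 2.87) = 3.31*q^5 + 1.95*q^4 + 9.37*q^3 - 7.81*q^2 - 1.83*q + 4.92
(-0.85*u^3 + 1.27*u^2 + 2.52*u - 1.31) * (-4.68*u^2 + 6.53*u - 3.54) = 3.978*u^5 - 11.4941*u^4 - 0.491499999999998*u^3 + 18.0906*u^2 - 17.4751*u + 4.6374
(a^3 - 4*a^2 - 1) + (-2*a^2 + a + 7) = a^3 - 6*a^2 + a + 6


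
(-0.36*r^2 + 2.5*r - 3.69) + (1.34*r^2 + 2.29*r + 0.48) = 0.98*r^2 + 4.79*r - 3.21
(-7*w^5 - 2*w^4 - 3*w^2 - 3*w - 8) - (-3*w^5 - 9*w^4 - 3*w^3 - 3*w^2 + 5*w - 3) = -4*w^5 + 7*w^4 + 3*w^3 - 8*w - 5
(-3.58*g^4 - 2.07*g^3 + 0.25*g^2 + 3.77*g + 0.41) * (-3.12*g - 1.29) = 11.1696*g^5 + 11.0766*g^4 + 1.8903*g^3 - 12.0849*g^2 - 6.1425*g - 0.5289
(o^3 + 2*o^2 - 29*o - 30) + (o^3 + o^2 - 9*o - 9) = 2*o^3 + 3*o^2 - 38*o - 39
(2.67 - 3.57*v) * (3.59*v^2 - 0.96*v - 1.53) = -12.8163*v^3 + 13.0125*v^2 + 2.8989*v - 4.0851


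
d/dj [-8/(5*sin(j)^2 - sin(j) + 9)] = 8*(10*sin(j) - 1)*cos(j)/(5*sin(j)^2 - sin(j) + 9)^2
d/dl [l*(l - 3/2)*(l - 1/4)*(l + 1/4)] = 4*l^3 - 9*l^2/2 - l/8 + 3/32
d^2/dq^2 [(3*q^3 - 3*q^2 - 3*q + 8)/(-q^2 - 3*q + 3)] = 84*(-q^3 + 2*q^2 - 3*q - 1)/(q^6 + 9*q^5 + 18*q^4 - 27*q^3 - 54*q^2 + 81*q - 27)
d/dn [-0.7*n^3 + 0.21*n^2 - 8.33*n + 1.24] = -2.1*n^2 + 0.42*n - 8.33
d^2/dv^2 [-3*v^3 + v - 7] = -18*v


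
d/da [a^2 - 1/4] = 2*a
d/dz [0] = 0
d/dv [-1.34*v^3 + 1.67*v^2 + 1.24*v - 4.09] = -4.02*v^2 + 3.34*v + 1.24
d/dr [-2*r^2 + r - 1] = 1 - 4*r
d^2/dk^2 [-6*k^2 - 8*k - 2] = -12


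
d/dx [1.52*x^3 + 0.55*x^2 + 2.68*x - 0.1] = 4.56*x^2 + 1.1*x + 2.68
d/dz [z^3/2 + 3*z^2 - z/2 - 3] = 3*z^2/2 + 6*z - 1/2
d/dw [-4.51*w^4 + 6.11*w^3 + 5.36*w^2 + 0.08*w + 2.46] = -18.04*w^3 + 18.33*w^2 + 10.72*w + 0.08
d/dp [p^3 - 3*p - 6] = 3*p^2 - 3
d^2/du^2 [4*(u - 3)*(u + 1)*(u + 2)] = 24*u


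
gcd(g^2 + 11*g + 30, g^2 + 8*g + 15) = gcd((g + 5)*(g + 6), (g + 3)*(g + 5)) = g + 5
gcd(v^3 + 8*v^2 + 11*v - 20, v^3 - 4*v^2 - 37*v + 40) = v^2 + 4*v - 5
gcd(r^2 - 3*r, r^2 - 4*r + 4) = 1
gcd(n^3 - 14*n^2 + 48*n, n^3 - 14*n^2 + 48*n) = n^3 - 14*n^2 + 48*n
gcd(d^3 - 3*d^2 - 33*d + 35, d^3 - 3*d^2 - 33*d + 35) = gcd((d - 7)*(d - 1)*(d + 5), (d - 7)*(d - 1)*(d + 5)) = d^3 - 3*d^2 - 33*d + 35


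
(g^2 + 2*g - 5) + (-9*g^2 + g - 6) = -8*g^2 + 3*g - 11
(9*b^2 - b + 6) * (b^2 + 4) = 9*b^4 - b^3 + 42*b^2 - 4*b + 24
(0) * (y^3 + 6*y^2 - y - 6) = 0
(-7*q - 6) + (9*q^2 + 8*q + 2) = 9*q^2 + q - 4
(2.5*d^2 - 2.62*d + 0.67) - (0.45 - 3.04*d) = 2.5*d^2 + 0.42*d + 0.22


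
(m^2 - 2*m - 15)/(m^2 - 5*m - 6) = (-m^2 + 2*m + 15)/(-m^2 + 5*m + 6)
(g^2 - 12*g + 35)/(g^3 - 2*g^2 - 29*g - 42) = (g - 5)/(g^2 + 5*g + 6)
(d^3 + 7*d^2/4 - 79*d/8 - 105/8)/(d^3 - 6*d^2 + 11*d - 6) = (8*d^2 + 38*d + 35)/(8*(d^2 - 3*d + 2))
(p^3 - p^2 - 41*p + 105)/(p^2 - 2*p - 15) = (p^2 + 4*p - 21)/(p + 3)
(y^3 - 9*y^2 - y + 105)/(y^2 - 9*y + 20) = (y^2 - 4*y - 21)/(y - 4)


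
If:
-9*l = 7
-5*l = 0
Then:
No Solution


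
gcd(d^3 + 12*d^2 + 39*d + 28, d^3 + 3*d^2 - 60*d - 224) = d^2 + 11*d + 28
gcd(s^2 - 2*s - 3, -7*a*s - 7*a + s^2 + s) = s + 1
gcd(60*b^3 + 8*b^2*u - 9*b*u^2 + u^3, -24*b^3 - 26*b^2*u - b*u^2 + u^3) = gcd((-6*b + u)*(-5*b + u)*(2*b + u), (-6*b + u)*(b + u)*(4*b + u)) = -6*b + u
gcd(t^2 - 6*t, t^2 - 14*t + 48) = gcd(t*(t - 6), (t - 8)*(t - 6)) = t - 6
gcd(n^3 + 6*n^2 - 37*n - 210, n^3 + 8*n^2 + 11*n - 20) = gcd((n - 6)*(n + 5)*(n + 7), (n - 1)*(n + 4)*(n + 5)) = n + 5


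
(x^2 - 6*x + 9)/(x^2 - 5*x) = (x^2 - 6*x + 9)/(x*(x - 5))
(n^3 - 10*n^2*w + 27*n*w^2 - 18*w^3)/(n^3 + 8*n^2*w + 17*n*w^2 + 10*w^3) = (n^3 - 10*n^2*w + 27*n*w^2 - 18*w^3)/(n^3 + 8*n^2*w + 17*n*w^2 + 10*w^3)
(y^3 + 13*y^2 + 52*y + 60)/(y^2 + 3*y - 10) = (y^2 + 8*y + 12)/(y - 2)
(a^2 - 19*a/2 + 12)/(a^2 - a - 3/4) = 2*(a - 8)/(2*a + 1)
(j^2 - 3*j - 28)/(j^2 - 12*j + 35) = (j + 4)/(j - 5)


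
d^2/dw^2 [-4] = 0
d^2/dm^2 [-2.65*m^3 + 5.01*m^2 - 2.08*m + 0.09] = 10.02 - 15.9*m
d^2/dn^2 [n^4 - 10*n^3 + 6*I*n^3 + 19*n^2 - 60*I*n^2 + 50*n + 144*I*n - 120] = 12*n^2 + n*(-60 + 36*I) + 38 - 120*I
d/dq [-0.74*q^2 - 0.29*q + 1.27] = -1.48*q - 0.29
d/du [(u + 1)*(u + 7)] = 2*u + 8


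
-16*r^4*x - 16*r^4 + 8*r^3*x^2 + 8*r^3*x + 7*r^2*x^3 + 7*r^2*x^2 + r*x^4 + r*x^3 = (-r + x)*(4*r + x)^2*(r*x + r)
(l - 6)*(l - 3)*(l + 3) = l^3 - 6*l^2 - 9*l + 54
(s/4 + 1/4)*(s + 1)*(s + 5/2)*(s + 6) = s^4/4 + 21*s^3/8 + 33*s^2/4 + 77*s/8 + 15/4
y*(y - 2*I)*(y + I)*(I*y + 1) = I*y^4 + 2*y^3 + I*y^2 + 2*y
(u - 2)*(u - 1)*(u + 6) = u^3 + 3*u^2 - 16*u + 12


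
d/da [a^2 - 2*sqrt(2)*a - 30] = 2*a - 2*sqrt(2)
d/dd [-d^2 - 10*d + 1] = -2*d - 10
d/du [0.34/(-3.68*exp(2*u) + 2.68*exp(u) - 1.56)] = (2.5024*exp(u) - 0.9112)*exp(u)/(3.68*exp(2*u) - 2.68*exp(u) + 1.56)^2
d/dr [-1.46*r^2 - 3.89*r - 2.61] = -2.92*r - 3.89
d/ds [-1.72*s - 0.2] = -1.72000000000000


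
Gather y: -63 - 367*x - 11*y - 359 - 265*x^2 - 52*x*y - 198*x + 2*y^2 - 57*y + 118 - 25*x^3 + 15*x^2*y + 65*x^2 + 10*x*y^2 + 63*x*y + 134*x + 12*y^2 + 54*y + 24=-25*x^3 - 200*x^2 - 431*x + y^2*(10*x + 14) + y*(15*x^2 + 11*x - 14) - 280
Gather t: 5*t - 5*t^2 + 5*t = -5*t^2 + 10*t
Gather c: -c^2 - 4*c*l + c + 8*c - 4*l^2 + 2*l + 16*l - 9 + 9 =-c^2 + c*(9 - 4*l) - 4*l^2 + 18*l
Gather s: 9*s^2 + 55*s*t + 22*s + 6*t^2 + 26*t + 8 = 9*s^2 + s*(55*t + 22) + 6*t^2 + 26*t + 8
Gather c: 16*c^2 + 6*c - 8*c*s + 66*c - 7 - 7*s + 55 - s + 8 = 16*c^2 + c*(72 - 8*s) - 8*s + 56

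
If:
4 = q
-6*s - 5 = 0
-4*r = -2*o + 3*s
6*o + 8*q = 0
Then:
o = -16/3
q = 4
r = -49/24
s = -5/6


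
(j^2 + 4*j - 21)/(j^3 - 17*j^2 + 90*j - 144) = (j + 7)/(j^2 - 14*j + 48)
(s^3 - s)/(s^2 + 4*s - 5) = s*(s + 1)/(s + 5)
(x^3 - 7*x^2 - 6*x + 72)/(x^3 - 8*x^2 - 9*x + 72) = (x^2 - 10*x + 24)/(x^2 - 11*x + 24)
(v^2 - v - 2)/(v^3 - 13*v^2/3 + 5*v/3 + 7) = 3*(v - 2)/(3*v^2 - 16*v + 21)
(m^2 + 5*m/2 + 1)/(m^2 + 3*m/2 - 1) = (2*m + 1)/(2*m - 1)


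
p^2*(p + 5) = p^3 + 5*p^2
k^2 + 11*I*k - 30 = (k + 5*I)*(k + 6*I)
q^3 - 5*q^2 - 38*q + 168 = (q - 7)*(q - 4)*(q + 6)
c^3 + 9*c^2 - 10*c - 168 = (c - 4)*(c + 6)*(c + 7)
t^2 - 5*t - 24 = (t - 8)*(t + 3)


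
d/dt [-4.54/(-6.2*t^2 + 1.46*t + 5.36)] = (6.6284 - 56.296*t)/(-6.2*t^2 + 1.46*t + 5.36)^2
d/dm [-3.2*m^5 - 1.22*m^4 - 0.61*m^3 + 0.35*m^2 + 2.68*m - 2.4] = -16.0*m^4 - 4.88*m^3 - 1.83*m^2 + 0.7*m + 2.68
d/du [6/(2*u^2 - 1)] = -24*u/(2*u^2 - 1)^2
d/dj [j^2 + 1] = 2*j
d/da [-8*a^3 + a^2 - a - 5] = -24*a^2 + 2*a - 1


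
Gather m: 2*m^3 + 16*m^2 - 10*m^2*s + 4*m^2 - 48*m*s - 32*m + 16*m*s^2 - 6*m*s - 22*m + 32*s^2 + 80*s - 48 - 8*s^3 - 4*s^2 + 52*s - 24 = 2*m^3 + m^2*(20 - 10*s) + m*(16*s^2 - 54*s - 54) - 8*s^3 + 28*s^2 + 132*s - 72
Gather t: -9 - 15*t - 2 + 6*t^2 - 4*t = 6*t^2 - 19*t - 11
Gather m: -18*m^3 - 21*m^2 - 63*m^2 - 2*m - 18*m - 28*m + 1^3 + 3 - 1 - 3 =-18*m^3 - 84*m^2 - 48*m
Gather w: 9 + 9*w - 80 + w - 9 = 10*w - 80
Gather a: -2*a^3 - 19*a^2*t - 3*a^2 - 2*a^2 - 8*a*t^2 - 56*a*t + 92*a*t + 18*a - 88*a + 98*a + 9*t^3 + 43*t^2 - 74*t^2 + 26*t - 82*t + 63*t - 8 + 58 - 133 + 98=-2*a^3 + a^2*(-19*t - 5) + a*(-8*t^2 + 36*t + 28) + 9*t^3 - 31*t^2 + 7*t + 15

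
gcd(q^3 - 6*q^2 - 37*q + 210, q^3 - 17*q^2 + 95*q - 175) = q^2 - 12*q + 35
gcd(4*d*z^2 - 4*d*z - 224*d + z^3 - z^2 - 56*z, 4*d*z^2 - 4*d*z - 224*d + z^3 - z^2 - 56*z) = 4*d*z^2 - 4*d*z - 224*d + z^3 - z^2 - 56*z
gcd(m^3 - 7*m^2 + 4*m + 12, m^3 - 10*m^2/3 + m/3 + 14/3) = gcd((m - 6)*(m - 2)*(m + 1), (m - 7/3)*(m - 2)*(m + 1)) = m^2 - m - 2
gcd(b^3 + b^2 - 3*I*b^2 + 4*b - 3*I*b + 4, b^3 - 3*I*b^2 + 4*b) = b^2 - 3*I*b + 4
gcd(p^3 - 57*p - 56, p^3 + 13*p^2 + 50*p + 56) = p + 7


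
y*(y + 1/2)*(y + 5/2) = y^3 + 3*y^2 + 5*y/4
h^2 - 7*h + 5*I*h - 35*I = (h - 7)*(h + 5*I)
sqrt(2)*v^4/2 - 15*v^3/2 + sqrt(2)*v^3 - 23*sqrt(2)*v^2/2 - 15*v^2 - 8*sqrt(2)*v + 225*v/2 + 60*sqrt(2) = (v - 3)*(v + 5)*(v - 8*sqrt(2))*(sqrt(2)*v/2 + 1/2)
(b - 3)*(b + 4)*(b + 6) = b^3 + 7*b^2 - 6*b - 72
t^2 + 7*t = t*(t + 7)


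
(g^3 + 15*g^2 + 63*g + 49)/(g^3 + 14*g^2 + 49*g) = (g + 1)/g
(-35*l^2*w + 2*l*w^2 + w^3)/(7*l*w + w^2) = -5*l + w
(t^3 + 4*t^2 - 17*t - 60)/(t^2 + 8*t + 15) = t - 4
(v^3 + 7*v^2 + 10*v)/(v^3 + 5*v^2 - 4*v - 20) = v/(v - 2)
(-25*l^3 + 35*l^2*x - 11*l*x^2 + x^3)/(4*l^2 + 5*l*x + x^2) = (-25*l^3 + 35*l^2*x - 11*l*x^2 + x^3)/(4*l^2 + 5*l*x + x^2)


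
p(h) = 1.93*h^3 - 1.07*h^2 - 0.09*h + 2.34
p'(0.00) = -0.09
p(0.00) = 2.34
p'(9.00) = 449.64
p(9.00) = 1321.83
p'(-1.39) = 14.07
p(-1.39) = -4.79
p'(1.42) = 8.55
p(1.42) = 5.58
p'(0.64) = 0.91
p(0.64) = 2.35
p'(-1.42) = 14.62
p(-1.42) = -5.22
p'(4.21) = 93.52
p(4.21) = 127.01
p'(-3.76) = 89.81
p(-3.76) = -115.04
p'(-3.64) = 84.41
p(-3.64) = -104.59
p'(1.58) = 10.98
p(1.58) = 7.14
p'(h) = 5.79*h^2 - 2.14*h - 0.09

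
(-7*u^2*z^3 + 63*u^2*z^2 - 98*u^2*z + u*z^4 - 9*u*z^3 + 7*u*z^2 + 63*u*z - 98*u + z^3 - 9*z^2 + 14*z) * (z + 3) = -7*u^2*z^4 + 42*u^2*z^3 + 91*u^2*z^2 - 294*u^2*z + u*z^5 - 6*u*z^4 - 20*u*z^3 + 84*u*z^2 + 91*u*z - 294*u + z^4 - 6*z^3 - 13*z^2 + 42*z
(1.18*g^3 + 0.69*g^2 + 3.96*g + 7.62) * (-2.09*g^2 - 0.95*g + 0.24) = -2.4662*g^5 - 2.5631*g^4 - 8.6487*g^3 - 19.5222*g^2 - 6.2886*g + 1.8288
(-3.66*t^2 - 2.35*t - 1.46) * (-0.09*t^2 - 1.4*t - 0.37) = 0.3294*t^4 + 5.3355*t^3 + 4.7756*t^2 + 2.9135*t + 0.5402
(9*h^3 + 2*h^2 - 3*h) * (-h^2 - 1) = -9*h^5 - 2*h^4 - 6*h^3 - 2*h^2 + 3*h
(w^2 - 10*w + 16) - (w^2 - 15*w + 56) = 5*w - 40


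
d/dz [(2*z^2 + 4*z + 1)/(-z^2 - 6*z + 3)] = 2*(-4*z^2 + 7*z + 9)/(z^4 + 12*z^3 + 30*z^2 - 36*z + 9)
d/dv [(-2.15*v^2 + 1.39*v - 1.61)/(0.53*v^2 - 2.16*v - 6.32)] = (3.9073*v^2 + 28.8826*v - 12.2624)/(0.2809*v^4 - 2.2896*v^3 - 2.0336*v^2 + 27.3024*v + 39.9424)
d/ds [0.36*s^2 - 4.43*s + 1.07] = 0.72*s - 4.43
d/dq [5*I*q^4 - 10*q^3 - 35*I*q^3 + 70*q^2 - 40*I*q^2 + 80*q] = 20*I*q^3 + q^2*(-30 - 105*I) + q*(140 - 80*I) + 80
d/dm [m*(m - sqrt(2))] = 2*m - sqrt(2)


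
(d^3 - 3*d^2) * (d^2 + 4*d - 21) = d^5 + d^4 - 33*d^3 + 63*d^2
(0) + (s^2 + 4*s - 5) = s^2 + 4*s - 5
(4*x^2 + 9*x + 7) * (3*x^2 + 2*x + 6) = 12*x^4 + 35*x^3 + 63*x^2 + 68*x + 42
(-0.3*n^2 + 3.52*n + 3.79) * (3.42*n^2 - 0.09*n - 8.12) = -1.026*n^4 + 12.0654*n^3 + 15.081*n^2 - 28.9235*n - 30.7748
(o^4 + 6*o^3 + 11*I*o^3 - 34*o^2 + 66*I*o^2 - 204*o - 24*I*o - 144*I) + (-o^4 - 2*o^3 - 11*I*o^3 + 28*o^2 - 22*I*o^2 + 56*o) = 4*o^3 - 6*o^2 + 44*I*o^2 - 148*o - 24*I*o - 144*I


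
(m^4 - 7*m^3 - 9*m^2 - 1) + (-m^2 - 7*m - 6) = m^4 - 7*m^3 - 10*m^2 - 7*m - 7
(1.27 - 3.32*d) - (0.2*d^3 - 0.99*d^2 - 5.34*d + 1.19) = -0.2*d^3 + 0.99*d^2 + 2.02*d + 0.0800000000000001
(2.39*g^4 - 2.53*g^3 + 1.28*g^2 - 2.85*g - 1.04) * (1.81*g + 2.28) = 4.3259*g^5 + 0.869899999999999*g^4 - 3.4516*g^3 - 2.2401*g^2 - 8.3804*g - 2.3712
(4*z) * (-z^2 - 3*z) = -4*z^3 - 12*z^2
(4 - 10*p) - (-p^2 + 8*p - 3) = p^2 - 18*p + 7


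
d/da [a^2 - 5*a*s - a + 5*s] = 2*a - 5*s - 1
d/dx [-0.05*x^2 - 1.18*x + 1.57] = -0.1*x - 1.18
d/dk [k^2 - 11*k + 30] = 2*k - 11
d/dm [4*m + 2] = 4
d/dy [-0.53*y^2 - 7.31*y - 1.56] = -1.06*y - 7.31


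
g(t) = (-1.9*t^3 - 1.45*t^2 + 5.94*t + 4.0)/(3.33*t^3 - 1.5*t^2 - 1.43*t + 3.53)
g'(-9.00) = 0.01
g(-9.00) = -0.48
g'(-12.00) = 0.01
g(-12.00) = -0.51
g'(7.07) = 0.00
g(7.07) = -0.64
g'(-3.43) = 0.09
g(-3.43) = -0.30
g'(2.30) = -0.40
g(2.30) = -0.40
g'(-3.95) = 0.07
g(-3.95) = -0.34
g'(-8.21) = 0.01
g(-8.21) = -0.47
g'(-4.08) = 0.06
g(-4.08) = -0.35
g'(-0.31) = 1.62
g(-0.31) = 0.56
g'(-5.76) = 0.03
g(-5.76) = -0.42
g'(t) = (-9.99*t^2 + 3.0*t + 1.43)*(-1.9*t^3 - 1.45*t^2 + 5.94*t + 4.0)/(3.33*t^3 - 1.5*t^2 - 1.43*t + 3.53)^2 + (-5.7*t^2 - 2.9*t + 5.94)/(3.33*t^3 - 1.5*t^2 - 1.43*t + 3.53)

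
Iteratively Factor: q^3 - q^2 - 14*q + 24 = (q - 3)*(q^2 + 2*q - 8) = (q - 3)*(q - 2)*(q + 4)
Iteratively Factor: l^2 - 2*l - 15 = (l - 5)*(l + 3)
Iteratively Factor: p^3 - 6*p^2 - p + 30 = (p + 2)*(p^2 - 8*p + 15) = (p - 5)*(p + 2)*(p - 3)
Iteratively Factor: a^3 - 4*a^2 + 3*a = (a - 1)*(a^2 - 3*a) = a*(a - 1)*(a - 3)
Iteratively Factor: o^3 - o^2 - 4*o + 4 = (o - 2)*(o^2 + o - 2) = (o - 2)*(o - 1)*(o + 2)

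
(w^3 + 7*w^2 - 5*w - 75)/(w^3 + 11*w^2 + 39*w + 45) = (w^2 + 2*w - 15)/(w^2 + 6*w + 9)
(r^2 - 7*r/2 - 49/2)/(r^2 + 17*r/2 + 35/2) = (r - 7)/(r + 5)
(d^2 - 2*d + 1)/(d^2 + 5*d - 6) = (d - 1)/(d + 6)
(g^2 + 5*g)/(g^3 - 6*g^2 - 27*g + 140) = g/(g^2 - 11*g + 28)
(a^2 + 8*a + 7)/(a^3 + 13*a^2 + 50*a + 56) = (a + 1)/(a^2 + 6*a + 8)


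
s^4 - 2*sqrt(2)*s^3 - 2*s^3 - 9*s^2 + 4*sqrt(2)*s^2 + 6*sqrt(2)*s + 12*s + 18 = (s - 3)*(s + 1)*(s - 3*sqrt(2))*(s + sqrt(2))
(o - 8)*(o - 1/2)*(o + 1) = o^3 - 15*o^2/2 - 9*o/2 + 4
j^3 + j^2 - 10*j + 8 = (j - 2)*(j - 1)*(j + 4)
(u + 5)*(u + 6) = u^2 + 11*u + 30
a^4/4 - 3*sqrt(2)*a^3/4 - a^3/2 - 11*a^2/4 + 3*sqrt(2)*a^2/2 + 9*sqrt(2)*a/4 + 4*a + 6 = (a/2 + 1/2)*(a/2 + sqrt(2)/2)*(a - 3)*(a - 4*sqrt(2))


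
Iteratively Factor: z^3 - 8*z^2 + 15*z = (z)*(z^2 - 8*z + 15) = z*(z - 3)*(z - 5)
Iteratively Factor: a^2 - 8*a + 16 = (a - 4)*(a - 4)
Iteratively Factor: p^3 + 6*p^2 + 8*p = (p + 2)*(p^2 + 4*p) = (p + 2)*(p + 4)*(p)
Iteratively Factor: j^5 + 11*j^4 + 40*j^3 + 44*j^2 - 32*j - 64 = (j + 2)*(j^4 + 9*j^3 + 22*j^2 - 32) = (j + 2)^2*(j^3 + 7*j^2 + 8*j - 16) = (j - 1)*(j + 2)^2*(j^2 + 8*j + 16) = (j - 1)*(j + 2)^2*(j + 4)*(j + 4)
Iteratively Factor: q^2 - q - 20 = (q - 5)*(q + 4)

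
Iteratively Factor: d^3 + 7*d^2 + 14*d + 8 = (d + 2)*(d^2 + 5*d + 4) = (d + 1)*(d + 2)*(d + 4)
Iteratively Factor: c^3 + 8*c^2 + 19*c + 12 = (c + 1)*(c^2 + 7*c + 12) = (c + 1)*(c + 4)*(c + 3)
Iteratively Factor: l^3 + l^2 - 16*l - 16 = (l + 1)*(l^2 - 16) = (l + 1)*(l + 4)*(l - 4)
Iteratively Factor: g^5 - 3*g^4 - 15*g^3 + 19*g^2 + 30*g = (g)*(g^4 - 3*g^3 - 15*g^2 + 19*g + 30) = g*(g - 2)*(g^3 - g^2 - 17*g - 15) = g*(g - 2)*(g + 3)*(g^2 - 4*g - 5) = g*(g - 2)*(g + 1)*(g + 3)*(g - 5)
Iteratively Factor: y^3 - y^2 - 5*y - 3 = (y + 1)*(y^2 - 2*y - 3) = (y + 1)^2*(y - 3)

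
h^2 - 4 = (h - 2)*(h + 2)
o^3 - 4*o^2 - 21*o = o*(o - 7)*(o + 3)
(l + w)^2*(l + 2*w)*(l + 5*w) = l^4 + 9*l^3*w + 25*l^2*w^2 + 27*l*w^3 + 10*w^4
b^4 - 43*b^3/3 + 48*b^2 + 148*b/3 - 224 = (b - 8)*(b - 6)*(b - 7/3)*(b + 2)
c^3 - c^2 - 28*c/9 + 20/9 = (c - 2)*(c - 2/3)*(c + 5/3)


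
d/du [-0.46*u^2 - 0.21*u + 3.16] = -0.92*u - 0.21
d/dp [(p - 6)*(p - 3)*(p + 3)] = 3*p^2 - 12*p - 9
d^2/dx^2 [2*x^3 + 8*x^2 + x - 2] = 12*x + 16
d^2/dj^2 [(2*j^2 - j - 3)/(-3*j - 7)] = -184/(27*j^3 + 189*j^2 + 441*j + 343)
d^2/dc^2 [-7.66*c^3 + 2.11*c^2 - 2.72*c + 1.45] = 4.22 - 45.96*c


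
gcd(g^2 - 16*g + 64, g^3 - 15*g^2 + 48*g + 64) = g^2 - 16*g + 64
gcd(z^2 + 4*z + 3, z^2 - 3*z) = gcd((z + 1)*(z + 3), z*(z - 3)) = 1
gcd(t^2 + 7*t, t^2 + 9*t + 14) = t + 7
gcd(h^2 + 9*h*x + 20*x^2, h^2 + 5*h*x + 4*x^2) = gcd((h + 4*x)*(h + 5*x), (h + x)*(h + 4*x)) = h + 4*x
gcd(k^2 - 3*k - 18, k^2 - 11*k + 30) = k - 6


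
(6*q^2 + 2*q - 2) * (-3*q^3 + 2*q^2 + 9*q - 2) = -18*q^5 + 6*q^4 + 64*q^3 + 2*q^2 - 22*q + 4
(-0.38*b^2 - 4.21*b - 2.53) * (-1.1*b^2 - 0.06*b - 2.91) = 0.418*b^4 + 4.6538*b^3 + 4.1414*b^2 + 12.4029*b + 7.3623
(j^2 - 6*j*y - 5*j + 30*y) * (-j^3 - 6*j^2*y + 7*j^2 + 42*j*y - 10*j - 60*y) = -j^5 + 12*j^4 + 36*j^3*y^2 - 45*j^3 - 432*j^2*y^2 + 50*j^2 + 1620*j*y^2 - 1800*y^2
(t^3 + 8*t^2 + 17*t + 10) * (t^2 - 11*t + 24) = t^5 - 3*t^4 - 47*t^3 + 15*t^2 + 298*t + 240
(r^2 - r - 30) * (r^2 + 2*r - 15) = r^4 + r^3 - 47*r^2 - 45*r + 450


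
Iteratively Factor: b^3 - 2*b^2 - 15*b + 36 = (b - 3)*(b^2 + b - 12) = (b - 3)*(b + 4)*(b - 3)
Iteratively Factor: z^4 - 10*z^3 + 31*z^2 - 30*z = (z - 5)*(z^3 - 5*z^2 + 6*z) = z*(z - 5)*(z^2 - 5*z + 6) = z*(z - 5)*(z - 3)*(z - 2)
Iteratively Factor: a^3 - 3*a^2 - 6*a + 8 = (a - 1)*(a^2 - 2*a - 8) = (a - 1)*(a + 2)*(a - 4)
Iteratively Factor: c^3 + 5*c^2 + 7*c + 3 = (c + 1)*(c^2 + 4*c + 3) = (c + 1)^2*(c + 3)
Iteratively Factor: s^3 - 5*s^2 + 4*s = (s - 1)*(s^2 - 4*s) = s*(s - 1)*(s - 4)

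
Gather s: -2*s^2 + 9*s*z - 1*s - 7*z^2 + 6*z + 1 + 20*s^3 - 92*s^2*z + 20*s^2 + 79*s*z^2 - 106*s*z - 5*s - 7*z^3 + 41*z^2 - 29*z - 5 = 20*s^3 + s^2*(18 - 92*z) + s*(79*z^2 - 97*z - 6) - 7*z^3 + 34*z^2 - 23*z - 4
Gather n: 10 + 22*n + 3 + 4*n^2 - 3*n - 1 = 4*n^2 + 19*n + 12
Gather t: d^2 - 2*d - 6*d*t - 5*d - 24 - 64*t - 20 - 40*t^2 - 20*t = d^2 - 7*d - 40*t^2 + t*(-6*d - 84) - 44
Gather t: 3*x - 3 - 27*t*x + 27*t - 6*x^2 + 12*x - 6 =t*(27 - 27*x) - 6*x^2 + 15*x - 9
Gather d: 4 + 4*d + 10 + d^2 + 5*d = d^2 + 9*d + 14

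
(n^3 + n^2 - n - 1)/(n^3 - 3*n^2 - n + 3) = (n + 1)/(n - 3)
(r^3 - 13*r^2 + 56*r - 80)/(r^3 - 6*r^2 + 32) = (r - 5)/(r + 2)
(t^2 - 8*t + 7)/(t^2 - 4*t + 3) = (t - 7)/(t - 3)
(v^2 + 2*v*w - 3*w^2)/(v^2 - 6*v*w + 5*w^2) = (v + 3*w)/(v - 5*w)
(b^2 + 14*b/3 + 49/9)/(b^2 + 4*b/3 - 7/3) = (b + 7/3)/(b - 1)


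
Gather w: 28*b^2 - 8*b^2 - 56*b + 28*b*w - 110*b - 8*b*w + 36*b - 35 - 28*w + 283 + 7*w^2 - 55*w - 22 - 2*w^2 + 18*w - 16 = 20*b^2 - 130*b + 5*w^2 + w*(20*b - 65) + 210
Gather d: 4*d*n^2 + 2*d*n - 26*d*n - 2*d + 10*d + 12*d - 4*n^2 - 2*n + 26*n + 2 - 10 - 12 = d*(4*n^2 - 24*n + 20) - 4*n^2 + 24*n - 20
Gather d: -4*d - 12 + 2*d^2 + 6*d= 2*d^2 + 2*d - 12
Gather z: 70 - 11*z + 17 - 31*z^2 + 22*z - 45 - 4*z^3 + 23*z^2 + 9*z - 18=-4*z^3 - 8*z^2 + 20*z + 24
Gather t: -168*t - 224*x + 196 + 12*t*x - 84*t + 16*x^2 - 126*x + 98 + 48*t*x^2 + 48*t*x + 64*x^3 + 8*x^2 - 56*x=t*(48*x^2 + 60*x - 252) + 64*x^3 + 24*x^2 - 406*x + 294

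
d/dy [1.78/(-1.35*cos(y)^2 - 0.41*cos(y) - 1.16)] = -(4.806*cos(y) + 0.7298)*sin(y)/(1.35*cos(y)^2 + 0.41*cos(y) + 1.16)^2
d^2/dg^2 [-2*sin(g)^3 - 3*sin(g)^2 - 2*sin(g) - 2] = 18*sin(g)^3 + 12*sin(g)^2 - 10*sin(g) - 6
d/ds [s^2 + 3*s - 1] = 2*s + 3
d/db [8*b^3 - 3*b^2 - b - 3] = 24*b^2 - 6*b - 1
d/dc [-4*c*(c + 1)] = -8*c - 4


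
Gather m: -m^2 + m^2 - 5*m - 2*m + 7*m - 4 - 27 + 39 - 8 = 0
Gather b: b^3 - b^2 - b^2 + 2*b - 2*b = b^3 - 2*b^2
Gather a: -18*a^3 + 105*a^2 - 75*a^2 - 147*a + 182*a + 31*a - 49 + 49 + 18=-18*a^3 + 30*a^2 + 66*a + 18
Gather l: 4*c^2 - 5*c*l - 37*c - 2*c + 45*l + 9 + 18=4*c^2 - 39*c + l*(45 - 5*c) + 27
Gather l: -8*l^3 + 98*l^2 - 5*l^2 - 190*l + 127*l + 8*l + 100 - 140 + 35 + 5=-8*l^3 + 93*l^2 - 55*l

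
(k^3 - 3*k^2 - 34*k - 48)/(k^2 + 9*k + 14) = (k^2 - 5*k - 24)/(k + 7)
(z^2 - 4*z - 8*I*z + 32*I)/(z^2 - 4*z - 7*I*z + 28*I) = (z - 8*I)/(z - 7*I)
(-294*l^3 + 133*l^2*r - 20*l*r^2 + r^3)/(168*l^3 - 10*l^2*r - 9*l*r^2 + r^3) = (-7*l + r)/(4*l + r)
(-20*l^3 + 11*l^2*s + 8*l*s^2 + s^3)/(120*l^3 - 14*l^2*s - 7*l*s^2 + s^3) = (-5*l^2 + 4*l*s + s^2)/(30*l^2 - 11*l*s + s^2)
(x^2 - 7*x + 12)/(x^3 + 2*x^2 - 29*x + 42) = (x - 4)/(x^2 + 5*x - 14)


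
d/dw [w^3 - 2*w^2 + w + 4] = 3*w^2 - 4*w + 1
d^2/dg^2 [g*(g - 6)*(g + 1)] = 6*g - 10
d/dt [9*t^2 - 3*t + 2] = 18*t - 3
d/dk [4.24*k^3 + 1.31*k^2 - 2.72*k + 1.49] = 12.72*k^2 + 2.62*k - 2.72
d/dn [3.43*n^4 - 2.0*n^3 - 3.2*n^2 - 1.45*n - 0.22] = 13.72*n^3 - 6.0*n^2 - 6.4*n - 1.45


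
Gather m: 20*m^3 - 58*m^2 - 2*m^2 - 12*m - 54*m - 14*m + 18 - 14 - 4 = 20*m^3 - 60*m^2 - 80*m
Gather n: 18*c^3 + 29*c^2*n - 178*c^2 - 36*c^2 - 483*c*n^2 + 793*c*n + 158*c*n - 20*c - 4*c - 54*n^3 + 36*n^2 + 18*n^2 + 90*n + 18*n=18*c^3 - 214*c^2 - 24*c - 54*n^3 + n^2*(54 - 483*c) + n*(29*c^2 + 951*c + 108)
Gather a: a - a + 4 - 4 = 0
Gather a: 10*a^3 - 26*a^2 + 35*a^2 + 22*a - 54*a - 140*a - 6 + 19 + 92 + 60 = 10*a^3 + 9*a^2 - 172*a + 165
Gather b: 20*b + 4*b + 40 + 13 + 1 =24*b + 54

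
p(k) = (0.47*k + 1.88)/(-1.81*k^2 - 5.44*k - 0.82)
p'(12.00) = 0.00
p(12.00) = -0.02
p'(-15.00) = 0.00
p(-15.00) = 0.02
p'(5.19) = 0.01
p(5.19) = -0.06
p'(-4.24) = -0.04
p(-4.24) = 0.01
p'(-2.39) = -0.46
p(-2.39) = 0.41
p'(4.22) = 0.02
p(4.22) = -0.07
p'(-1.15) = 0.34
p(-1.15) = 0.44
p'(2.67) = 0.04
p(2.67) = -0.11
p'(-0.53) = 2.68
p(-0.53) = 1.05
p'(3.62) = 0.02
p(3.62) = -0.08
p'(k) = (0.47*k + 1.88)*(3.62*k + 5.44)/(-1.81*k^2 - 5.44*k - 0.82)^2 + 0.47/(-1.81*k^2 - 5.44*k - 0.82) = (0.8507*k^2 + 6.8056*k + 9.8418)/(3.2761*k^4 + 19.6928*k^3 + 32.562*k^2 + 8.9216*k + 0.6724)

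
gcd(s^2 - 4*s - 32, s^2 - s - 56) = s - 8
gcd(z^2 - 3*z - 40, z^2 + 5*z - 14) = 1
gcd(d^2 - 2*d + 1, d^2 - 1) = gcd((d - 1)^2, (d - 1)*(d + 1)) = d - 1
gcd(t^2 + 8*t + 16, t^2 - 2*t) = 1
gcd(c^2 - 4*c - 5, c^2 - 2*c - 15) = c - 5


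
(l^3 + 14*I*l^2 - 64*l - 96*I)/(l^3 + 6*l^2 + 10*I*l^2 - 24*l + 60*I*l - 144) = (l + 4*I)/(l + 6)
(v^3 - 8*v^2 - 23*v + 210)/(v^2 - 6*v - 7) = (v^2 - v - 30)/(v + 1)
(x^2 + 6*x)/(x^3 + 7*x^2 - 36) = x/(x^2 + x - 6)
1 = 1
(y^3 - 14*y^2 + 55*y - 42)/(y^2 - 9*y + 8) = (y^2 - 13*y + 42)/(y - 8)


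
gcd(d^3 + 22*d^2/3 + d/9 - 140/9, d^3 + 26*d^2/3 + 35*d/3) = d^2 + 26*d/3 + 35/3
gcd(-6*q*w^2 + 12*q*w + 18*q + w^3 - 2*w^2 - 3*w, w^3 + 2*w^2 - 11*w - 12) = w^2 - 2*w - 3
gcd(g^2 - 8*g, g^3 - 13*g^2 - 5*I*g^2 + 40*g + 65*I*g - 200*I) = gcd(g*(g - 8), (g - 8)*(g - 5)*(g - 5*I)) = g - 8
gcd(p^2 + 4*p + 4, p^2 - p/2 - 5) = p + 2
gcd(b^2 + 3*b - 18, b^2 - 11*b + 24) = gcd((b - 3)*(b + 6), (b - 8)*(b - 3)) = b - 3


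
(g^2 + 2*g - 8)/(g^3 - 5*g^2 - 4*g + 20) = (g + 4)/(g^2 - 3*g - 10)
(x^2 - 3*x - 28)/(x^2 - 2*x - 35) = (x + 4)/(x + 5)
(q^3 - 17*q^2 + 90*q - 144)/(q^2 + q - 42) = (q^2 - 11*q + 24)/(q + 7)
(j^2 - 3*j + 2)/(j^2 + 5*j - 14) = (j - 1)/(j + 7)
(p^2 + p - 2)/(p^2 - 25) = (p^2 + p - 2)/(p^2 - 25)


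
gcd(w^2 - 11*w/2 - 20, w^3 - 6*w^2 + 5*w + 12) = 1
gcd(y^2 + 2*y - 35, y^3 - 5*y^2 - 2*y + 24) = 1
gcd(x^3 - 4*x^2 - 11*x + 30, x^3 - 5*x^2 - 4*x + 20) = x^2 - 7*x + 10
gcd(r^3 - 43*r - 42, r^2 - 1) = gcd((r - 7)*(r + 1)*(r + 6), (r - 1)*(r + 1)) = r + 1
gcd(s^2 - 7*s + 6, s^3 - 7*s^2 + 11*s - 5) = s - 1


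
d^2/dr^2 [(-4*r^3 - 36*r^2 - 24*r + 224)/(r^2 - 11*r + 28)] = 528*(-3*r^3 + 28*r^2 - 56*r - 56)/(r^6 - 33*r^5 + 447*r^4 - 3179*r^3 + 12516*r^2 - 25872*r + 21952)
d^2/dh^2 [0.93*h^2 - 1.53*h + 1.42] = 1.86000000000000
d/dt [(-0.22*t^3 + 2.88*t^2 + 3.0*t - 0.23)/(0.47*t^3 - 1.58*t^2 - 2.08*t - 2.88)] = (-1.006*t^4 - 1.9048*t^3 + 0.9747*t^2 - 17.3156*t - 9.1184)/(0.2209*t^6 - 1.4852*t^5 + 0.5412*t^4 + 3.8656*t^3 + 13.4272*t^2 + 11.9808*t + 8.2944)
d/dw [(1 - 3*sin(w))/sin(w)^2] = (3*sin(w) - 2)*cos(w)/sin(w)^3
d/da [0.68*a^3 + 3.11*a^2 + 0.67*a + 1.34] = 2.04*a^2 + 6.22*a + 0.67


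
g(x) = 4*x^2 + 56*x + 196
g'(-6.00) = 8.00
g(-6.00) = 4.00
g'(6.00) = 104.00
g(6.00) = 676.00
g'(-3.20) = 30.40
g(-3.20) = 57.76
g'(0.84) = 62.72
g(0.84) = 245.86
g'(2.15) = 73.20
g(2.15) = 334.89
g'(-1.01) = 47.92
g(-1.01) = 143.52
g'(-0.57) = 51.44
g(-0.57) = 165.38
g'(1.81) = 70.48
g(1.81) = 310.46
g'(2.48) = 75.84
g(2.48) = 359.48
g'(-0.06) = 55.52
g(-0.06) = 192.65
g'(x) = 8*x + 56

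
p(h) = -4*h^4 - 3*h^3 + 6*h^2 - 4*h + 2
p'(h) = -16*h^3 - 9*h^2 + 12*h - 4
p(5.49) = -3969.23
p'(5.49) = -2856.89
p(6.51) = -7781.73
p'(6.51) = -4721.61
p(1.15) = -6.22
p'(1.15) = -26.44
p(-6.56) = -6274.22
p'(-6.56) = 4046.78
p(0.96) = -2.36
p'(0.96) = -14.93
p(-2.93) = -154.11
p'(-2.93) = 286.04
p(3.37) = -574.07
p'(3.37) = -678.14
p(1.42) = -16.43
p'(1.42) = -50.92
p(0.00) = 2.00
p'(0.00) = -4.00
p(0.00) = 2.00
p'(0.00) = -4.00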